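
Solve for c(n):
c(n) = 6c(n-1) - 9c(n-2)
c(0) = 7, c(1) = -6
Characteristic equation: x² - 6x + 9 = 0, which is (x - (3))².
Repeated root r = 3.
General solution: c(n) = (A + Bn)·(3)^n.
From c(0) = 7: A = 7.
From c(1) = -6: (A + B)·(3) = -6 ⇒ B = -9.
So c(n) = \left(7 - 9 n\right) \cdot (3)^n.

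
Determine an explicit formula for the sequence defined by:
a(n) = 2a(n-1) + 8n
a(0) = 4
First-order linear with linear forcing.
Homogeneous solution: a_h(n) = A·(2)^n.
Try particular a_p(n) = pn + q. Substituting:
  pn + q = 2(p(n-1) + q) + 8n.
Matching the n-coefficient: p = 2p + 8 ⇒ p = -8.
Matching constants: q = -2p + 2q ⇒ q = -16.
General: a(n) = A·(2)^n - 8 n - 16.
Apply a(0) = 4: A - 16 = 4 ⇒ A = 20.
So a(n) = 20 \cdot 2^{n} - 8 n - 16.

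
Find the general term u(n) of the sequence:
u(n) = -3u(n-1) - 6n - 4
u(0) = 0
First-order linear with linear forcing.
Homogeneous solution: u_h(n) = A·(-3)^n.
Try particular u_p(n) = pn + q. Substituting:
  pn + q = -3(p(n-1) + q) - 6n - 4.
Matching the n-coefficient: p = -3p - 6 ⇒ p = - \frac{3}{2}.
Matching constants: q = 3p - 3q - 4 ⇒ q = - \frac{17}{8}.
General: u(n) = A·(-3)^n - \frac{3 n}{2} - \frac{17}{8}.
Apply u(0) = 0: A - \frac{17}{8} = 0 ⇒ A = \frac{17}{8}.
So u(n) = \frac{17 \left(-3\right)^{n}}{8} - \frac{3 n}{2} - \frac{17}{8}.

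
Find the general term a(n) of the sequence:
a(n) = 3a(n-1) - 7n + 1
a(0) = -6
First-order linear with linear forcing.
Homogeneous solution: a_h(n) = A·(3)^n.
Try particular a_p(n) = pn + q. Substituting:
  pn + q = 3(p(n-1) + q) - 7n + 1.
Matching the n-coefficient: p = 3p - 7 ⇒ p = \frac{7}{2}.
Matching constants: q = -3p + 3q + 1 ⇒ q = \frac{19}{4}.
General: a(n) = A·(3)^n + \frac{7 n}{2} + \frac{19}{4}.
Apply a(0) = -6: A + \frac{19}{4} = -6 ⇒ A = - \frac{43}{4}.
So a(n) = - \frac{43 \cdot 3^{n}}{4} + \frac{7 n}{2} + \frac{19}{4}.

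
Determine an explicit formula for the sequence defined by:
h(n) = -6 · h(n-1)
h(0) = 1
Pure geometric recurrence with ratio -6.
By induction h(n) = h(0) · (-6)^n = \left(-6\right)^{n}.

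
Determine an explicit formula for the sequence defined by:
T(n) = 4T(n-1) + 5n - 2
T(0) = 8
First-order linear with linear forcing.
Homogeneous solution: T_h(n) = A·(4)^n.
Try particular T_p(n) = pn + q. Substituting:
  pn + q = 4(p(n-1) + q) + 5n - 2.
Matching the n-coefficient: p = 4p + 5 ⇒ p = - \frac{5}{3}.
Matching constants: q = -4p + 4q - 2 ⇒ q = - \frac{14}{9}.
General: T(n) = A·(4)^n - \frac{5 n}{3} - \frac{14}{9}.
Apply T(0) = 8: A - \frac{14}{9} = 8 ⇒ A = \frac{86}{9}.
So T(n) = \frac{86 \cdot 4^{n}}{9} - \frac{5 n}{3} - \frac{14}{9}.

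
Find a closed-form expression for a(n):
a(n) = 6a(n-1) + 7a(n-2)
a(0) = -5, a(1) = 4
Characteristic equation: x² - 6x - 7 = 0, which factors as (x - (7))(x - (-1)) = 0.
Roots r₁ = 7, r₂ = -1 (distinct).
General solution: a(n) = A·(7)^n + B·(-1)^n.
From a(0) = -5: A + B = -5.
From a(1) = 4: 7A - B = 4.
Solving: A = - \frac{1}{8}, B = - \frac{39}{8}.
So a(n) = - \frac{39 \left(-1\right)^{n}}{8} - \frac{7^{n}}{8}.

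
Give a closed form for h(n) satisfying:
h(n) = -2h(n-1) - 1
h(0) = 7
First-order linear non-homogeneous.
Homogeneous solution: h_h(n) = A·(-2)^n.
Try constant particular solution h_p = K: K = -2K - 1 ⇒ K = - \frac{1}{3}.
General: h(n) = A·(-2)^n - \frac{1}{3}.
Apply h(0) = 7: A - \frac{1}{3} = 7 ⇒ A = \frac{22}{3}.
So h(n) = \frac{22 \left(-2\right)^{n}}{3} - \frac{1}{3}.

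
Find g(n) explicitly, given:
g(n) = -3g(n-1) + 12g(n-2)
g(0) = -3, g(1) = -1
Characteristic equation: x² + 3x - 12 = 0.
Discriminant Δ = (-3)² + 4·(12) = 57.
Roots r₁,₂ = (-3 ± √57)/2, so r₁ = - \frac{3}{2} + \frac{\sqrt{57}}{2}, r₂ = - \frac{\sqrt{57}}{2} - \frac{3}{2}.
General solution: g(n) = A·r₁^n + B·r₂^n.
From the initial conditions, A + B = -3 and r₁A + r₂B = -1.
Since r₁ - r₂ = √57: A = (-1 - (-3)r₂)/√57 = - \frac{3}{2} - \frac{11 \sqrt{57}}{114}, and B = -3 - A = - \frac{3}{2} + \frac{11 \sqrt{57}}{114}.
So g(n) = \left(- \frac{3}{2} - \frac{11 \sqrt{57}}{114}\right)\left(- \frac{3}{2} + \frac{\sqrt{57}}{2}\right)^n + \left(- \frac{3}{2} + \frac{11 \sqrt{57}}{114}\right)\left(- \frac{\sqrt{57}}{2} - \frac{3}{2}\right)^n.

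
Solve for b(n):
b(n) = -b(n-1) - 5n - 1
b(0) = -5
First-order linear with linear forcing.
Homogeneous solution: b_h(n) = A·(-1)^n.
Try particular b_p(n) = pn + q. Substituting:
  pn + q = -(p(n-1) + q) - 5n - 1.
Matching the n-coefficient: p = -p - 5 ⇒ p = - \frac{5}{2}.
Matching constants: q = p - q - 1 ⇒ q = - \frac{7}{4}.
General: b(n) = A·(-1)^n - \frac{5 n}{2} - \frac{7}{4}.
Apply b(0) = -5: A - \frac{7}{4} = -5 ⇒ A = - \frac{13}{4}.
So b(n) = - \frac{13 \left(-1\right)^{n}}{4} - \frac{5 n}{2} - \frac{7}{4}.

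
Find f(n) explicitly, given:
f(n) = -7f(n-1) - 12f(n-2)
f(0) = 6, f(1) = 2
Characteristic equation: x² + 7x + 12 = 0, which factors as (x - (-3))(x - (-4)) = 0.
Roots r₁ = -3, r₂ = -4 (distinct).
General solution: f(n) = A·(-3)^n + B·(-4)^n.
From f(0) = 6: A + B = 6.
From f(1) = 2: -3A - 4B = 2.
Solving: A = 26, B = -20.
So f(n) = 26 \left(-3\right)^{n} - 20 \left(-4\right)^{n}.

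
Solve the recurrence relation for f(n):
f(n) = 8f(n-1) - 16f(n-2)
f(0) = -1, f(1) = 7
Characteristic equation: x² - 8x + 16 = 0, which is (x - (4))².
Repeated root r = 4.
General solution: f(n) = (A + Bn)·(4)^n.
From f(0) = -1: A = -1.
From f(1) = 7: (A + B)·(4) = 7 ⇒ B = \frac{11}{4}.
So f(n) = \left(\frac{11 n}{4} - 1\right) \cdot (4)^n.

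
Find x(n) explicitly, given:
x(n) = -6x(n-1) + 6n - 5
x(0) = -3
First-order linear with linear forcing.
Homogeneous solution: x_h(n) = A·(-6)^n.
Try particular x_p(n) = pn + q. Substituting:
  pn + q = -6(p(n-1) + q) + 6n - 5.
Matching the n-coefficient: p = -6p + 6 ⇒ p = \frac{6}{7}.
Matching constants: q = 6p - 6q - 5 ⇒ q = \frac{1}{49}.
General: x(n) = A·(-6)^n + \frac{6 n}{7} + \frac{1}{49}.
Apply x(0) = -3: A + \frac{1}{49} = -3 ⇒ A = - \frac{148}{49}.
So x(n) = - \frac{148 \left(-6\right)^{n}}{49} + \frac{6 n}{7} + \frac{1}{49}.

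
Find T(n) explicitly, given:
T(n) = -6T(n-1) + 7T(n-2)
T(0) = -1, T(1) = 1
Characteristic equation: x² + 6x - 7 = 0, which factors as (x - (1))(x - (-7)) = 0.
Roots r₁ = 1, r₂ = -7 (distinct).
General solution: T(n) = A·(1)^n + B·(-7)^n.
From T(0) = -1: A + B = -1.
From T(1) = 1: A - 7B = 1.
Solving: A = - \frac{3}{4}, B = - \frac{1}{4}.
So T(n) = - \frac{\left(-7\right)^{n}}{4} - \frac{3}{4}.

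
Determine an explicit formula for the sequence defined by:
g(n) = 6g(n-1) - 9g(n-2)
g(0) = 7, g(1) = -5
Characteristic equation: x² - 6x + 9 = 0, which is (x - (3))².
Repeated root r = 3.
General solution: g(n) = (A + Bn)·(3)^n.
From g(0) = 7: A = 7.
From g(1) = -5: (A + B)·(3) = -5 ⇒ B = - \frac{26}{3}.
So g(n) = \left(7 - \frac{26 n}{3}\right) \cdot (3)^n.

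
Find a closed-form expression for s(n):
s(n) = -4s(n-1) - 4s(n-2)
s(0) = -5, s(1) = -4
Characteristic equation: x² + 4x + 4 = 0, which is (x - (-2))².
Repeated root r = -2.
General solution: s(n) = (A + Bn)·(-2)^n.
From s(0) = -5: A = -5.
From s(1) = -4: (A + B)·(-2) = -4 ⇒ B = 7.
So s(n) = \left(7 n - 5\right) \cdot (-2)^n.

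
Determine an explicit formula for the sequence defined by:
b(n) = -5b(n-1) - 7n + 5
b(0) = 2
First-order linear with linear forcing.
Homogeneous solution: b_h(n) = A·(-5)^n.
Try particular b_p(n) = pn + q. Substituting:
  pn + q = -5(p(n-1) + q) - 7n + 5.
Matching the n-coefficient: p = -5p - 7 ⇒ p = - \frac{7}{6}.
Matching constants: q = 5p - 5q + 5 ⇒ q = - \frac{5}{36}.
General: b(n) = A·(-5)^n - \frac{7 n}{6} - \frac{5}{36}.
Apply b(0) = 2: A - \frac{5}{36} = 2 ⇒ A = \frac{77}{36}.
So b(n) = \frac{77 \left(-5\right)^{n}}{36} - \frac{7 n}{6} - \frac{5}{36}.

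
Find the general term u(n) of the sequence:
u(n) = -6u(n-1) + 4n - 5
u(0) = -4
First-order linear with linear forcing.
Homogeneous solution: u_h(n) = A·(-6)^n.
Try particular u_p(n) = pn + q. Substituting:
  pn + q = -6(p(n-1) + q) + 4n - 5.
Matching the n-coefficient: p = -6p + 4 ⇒ p = \frac{4}{7}.
Matching constants: q = 6p - 6q - 5 ⇒ q = - \frac{11}{49}.
General: u(n) = A·(-6)^n + \frac{4 n}{7} - \frac{11}{49}.
Apply u(0) = -4: A - \frac{11}{49} = -4 ⇒ A = - \frac{185}{49}.
So u(n) = - \frac{185 \left(-6\right)^{n}}{49} + \frac{4 n}{7} - \frac{11}{49}.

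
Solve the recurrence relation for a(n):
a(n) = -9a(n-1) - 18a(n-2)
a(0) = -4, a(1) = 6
Characteristic equation: x² + 9x + 18 = 0, which factors as (x - (-3))(x - (-6)) = 0.
Roots r₁ = -3, r₂ = -6 (distinct).
General solution: a(n) = A·(-3)^n + B·(-6)^n.
From a(0) = -4: A + B = -4.
From a(1) = 6: -3A - 6B = 6.
Solving: A = -6, B = 2.
So a(n) = - 6 \left(-3\right)^{n} + 2 \left(-6\right)^{n}.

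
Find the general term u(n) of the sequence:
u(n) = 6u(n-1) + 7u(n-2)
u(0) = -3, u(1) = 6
Characteristic equation: x² - 6x - 7 = 0, which factors as (x - (-1))(x - (7)) = 0.
Roots r₁ = -1, r₂ = 7 (distinct).
General solution: u(n) = A·(-1)^n + B·(7)^n.
From u(0) = -3: A + B = -3.
From u(1) = 6: -A + 7B = 6.
Solving: A = - \frac{27}{8}, B = \frac{3}{8}.
So u(n) = - \frac{27 \left(-1\right)^{n}}{8} + \frac{3 \cdot 7^{n}}{8}.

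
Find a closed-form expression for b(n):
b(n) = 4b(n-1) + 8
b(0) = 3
First-order linear non-homogeneous.
Homogeneous solution: b_h(n) = A·(4)^n.
Try constant particular solution b_p = K: K = 4K + 8 ⇒ K = - \frac{8}{3}.
General: b(n) = A·(4)^n - \frac{8}{3}.
Apply b(0) = 3: A - \frac{8}{3} = 3 ⇒ A = \frac{17}{3}.
So b(n) = \frac{17 \cdot 4^{n}}{3} - \frac{8}{3}.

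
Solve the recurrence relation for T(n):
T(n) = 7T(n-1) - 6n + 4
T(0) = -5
First-order linear with linear forcing.
Homogeneous solution: T_h(n) = A·(7)^n.
Try particular T_p(n) = pn + q. Substituting:
  pn + q = 7(p(n-1) + q) - 6n + 4.
Matching the n-coefficient: p = 7p - 6 ⇒ p = 1.
Matching constants: q = -7p + 7q + 4 ⇒ q = \frac{1}{2}.
General: T(n) = A·(7)^n + n + \frac{1}{2}.
Apply T(0) = -5: A + \frac{1}{2} = -5 ⇒ A = - \frac{11}{2}.
So T(n) = - \frac{11 \cdot 7^{n}}{2} + n + \frac{1}{2}.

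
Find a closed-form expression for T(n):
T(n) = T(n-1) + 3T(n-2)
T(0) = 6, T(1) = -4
Characteristic equation: x² - x - 3 = 0.
Discriminant Δ = (1)² + 4·(3) = 13.
Roots r₁,₂ = (1 ± √13)/2, so r₁ = \frac{1}{2} + \frac{\sqrt{13}}{2}, r₂ = \frac{1}{2} - \frac{\sqrt{13}}{2}.
General solution: T(n) = A·r₁^n + B·r₂^n.
From the initial conditions, A + B = 6 and r₁A + r₂B = -4.
Since r₁ - r₂ = √13: A = (-4 - (6)r₂)/√13 = 3 - \frac{7 \sqrt{13}}{13}, and B = 6 - A = \frac{7 \sqrt{13}}{13} + 3.
So T(n) = \left(3 - \frac{7 \sqrt{13}}{13}\right)\left(\frac{1}{2} + \frac{\sqrt{13}}{2}\right)^n + \left(\frac{7 \sqrt{13}}{13} + 3\right)\left(\frac{1}{2} - \frac{\sqrt{13}}{2}\right)^n.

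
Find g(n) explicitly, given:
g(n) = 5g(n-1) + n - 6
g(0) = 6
First-order linear with linear forcing.
Homogeneous solution: g_h(n) = A·(5)^n.
Try particular g_p(n) = pn + q. Substituting:
  pn + q = 5(p(n-1) + q) + n - 6.
Matching the n-coefficient: p = 5p + 1 ⇒ p = - \frac{1}{4}.
Matching constants: q = -5p + 5q - 6 ⇒ q = \frac{19}{16}.
General: g(n) = A·(5)^n - \frac{n}{4} + \frac{19}{16}.
Apply g(0) = 6: A + \frac{19}{16} = 6 ⇒ A = \frac{77}{16}.
So g(n) = \frac{77 \cdot 5^{n}}{16} - \frac{n}{4} + \frac{19}{16}.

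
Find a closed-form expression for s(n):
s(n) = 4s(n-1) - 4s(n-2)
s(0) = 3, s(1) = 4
Characteristic equation: x² - 4x + 4 = 0, which is (x - (2))².
Repeated root r = 2.
General solution: s(n) = (A + Bn)·(2)^n.
From s(0) = 3: A = 3.
From s(1) = 4: (A + B)·(2) = 4 ⇒ B = -1.
So s(n) = \left(3 - n\right) \cdot (2)^n.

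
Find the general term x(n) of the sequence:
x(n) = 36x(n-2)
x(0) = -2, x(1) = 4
Characteristic equation: x² - 36 = 0, which factors as (x - (-6))(x - (6)) = 0.
Roots r₁ = -6, r₂ = 6 (distinct).
General solution: x(n) = A·(-6)^n + B·(6)^n.
From x(0) = -2: A + B = -2.
From x(1) = 4: -6A + 6B = 4.
Solving: A = - \frac{4}{3}, B = - \frac{2}{3}.
So x(n) = - \frac{4 \left(-6\right)^{n}}{3} - \frac{2 \cdot 6^{n}}{3}.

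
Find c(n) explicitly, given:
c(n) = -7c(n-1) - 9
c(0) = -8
First-order linear non-homogeneous.
Homogeneous solution: c_h(n) = A·(-7)^n.
Try constant particular solution c_p = K: K = -7K - 9 ⇒ K = - \frac{9}{8}.
General: c(n) = A·(-7)^n - \frac{9}{8}.
Apply c(0) = -8: A - \frac{9}{8} = -8 ⇒ A = - \frac{55}{8}.
So c(n) = - \frac{55 \left(-7\right)^{n}}{8} - \frac{9}{8}.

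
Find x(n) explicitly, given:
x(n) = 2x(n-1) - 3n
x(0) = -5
First-order linear with linear forcing.
Homogeneous solution: x_h(n) = A·(2)^n.
Try particular x_p(n) = pn + q. Substituting:
  pn + q = 2(p(n-1) + q) - 3n.
Matching the n-coefficient: p = 2p - 3 ⇒ p = 3.
Matching constants: q = -2p + 2q ⇒ q = 6.
General: x(n) = A·(2)^n + 3 n + 6.
Apply x(0) = -5: A + 6 = -5 ⇒ A = -11.
So x(n) = - 11 \cdot 2^{n} + 3 n + 6.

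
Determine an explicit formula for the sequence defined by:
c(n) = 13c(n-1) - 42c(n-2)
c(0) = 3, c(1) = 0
Characteristic equation: x² - 13x + 42 = 0, which factors as (x - (6))(x - (7)) = 0.
Roots r₁ = 6, r₂ = 7 (distinct).
General solution: c(n) = A·(6)^n + B·(7)^n.
From c(0) = 3: A + B = 3.
From c(1) = 0: 6A + 7B = 0.
Solving: A = 21, B = -18.
So c(n) = 21 \cdot 6^{n} - 18 \cdot 7^{n}.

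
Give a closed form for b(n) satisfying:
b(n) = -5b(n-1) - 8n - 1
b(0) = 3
First-order linear with linear forcing.
Homogeneous solution: b_h(n) = A·(-5)^n.
Try particular b_p(n) = pn + q. Substituting:
  pn + q = -5(p(n-1) + q) - 8n - 1.
Matching the n-coefficient: p = -5p - 8 ⇒ p = - \frac{4}{3}.
Matching constants: q = 5p - 5q - 1 ⇒ q = - \frac{23}{18}.
General: b(n) = A·(-5)^n - \frac{4 n}{3} - \frac{23}{18}.
Apply b(0) = 3: A - \frac{23}{18} = 3 ⇒ A = \frac{77}{18}.
So b(n) = \frac{77 \left(-5\right)^{n}}{18} - \frac{4 n}{3} - \frac{23}{18}.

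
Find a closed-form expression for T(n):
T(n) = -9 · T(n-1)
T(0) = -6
Pure geometric recurrence with ratio -9.
By induction T(n) = T(0) · (-9)^n = - 6 \left(-9\right)^{n}.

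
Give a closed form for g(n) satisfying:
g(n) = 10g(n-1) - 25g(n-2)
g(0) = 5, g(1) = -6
Characteristic equation: x² - 10x + 25 = 0, which is (x - (5))².
Repeated root r = 5.
General solution: g(n) = (A + Bn)·(5)^n.
From g(0) = 5: A = 5.
From g(1) = -6: (A + B)·(5) = -6 ⇒ B = - \frac{31}{5}.
So g(n) = \left(5 - \frac{31 n}{5}\right) \cdot (5)^n.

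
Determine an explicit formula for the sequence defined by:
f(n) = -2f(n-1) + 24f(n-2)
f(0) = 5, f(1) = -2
Characteristic equation: x² + 2x - 24 = 0, which factors as (x - (4))(x - (-6)) = 0.
Roots r₁ = 4, r₂ = -6 (distinct).
General solution: f(n) = A·(4)^n + B·(-6)^n.
From f(0) = 5: A + B = 5.
From f(1) = -2: 4A - 6B = -2.
Solving: A = \frac{14}{5}, B = \frac{11}{5}.
So f(n) = \frac{11 \left(-6\right)^{n}}{5} + \frac{14 \cdot 4^{n}}{5}.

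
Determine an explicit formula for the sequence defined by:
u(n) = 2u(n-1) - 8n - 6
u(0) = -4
First-order linear with linear forcing.
Homogeneous solution: u_h(n) = A·(2)^n.
Try particular u_p(n) = pn + q. Substituting:
  pn + q = 2(p(n-1) + q) - 8n - 6.
Matching the n-coefficient: p = 2p - 8 ⇒ p = 8.
Matching constants: q = -2p + 2q - 6 ⇒ q = 22.
General: u(n) = A·(2)^n + 8 n + 22.
Apply u(0) = -4: A + 22 = -4 ⇒ A = -26.
So u(n) = - 26 \cdot 2^{n} + 8 n + 22.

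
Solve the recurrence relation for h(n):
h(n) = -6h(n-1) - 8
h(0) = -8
First-order linear non-homogeneous.
Homogeneous solution: h_h(n) = A·(-6)^n.
Try constant particular solution h_p = K: K = -6K - 8 ⇒ K = - \frac{8}{7}.
General: h(n) = A·(-6)^n - \frac{8}{7}.
Apply h(0) = -8: A - \frac{8}{7} = -8 ⇒ A = - \frac{48}{7}.
So h(n) = - \frac{48 \left(-6\right)^{n}}{7} - \frac{8}{7}.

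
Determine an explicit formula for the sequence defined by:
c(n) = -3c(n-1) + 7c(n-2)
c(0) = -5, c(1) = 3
Characteristic equation: x² + 3x - 7 = 0.
Discriminant Δ = (-3)² + 4·(7) = 37.
Roots r₁,₂ = (-3 ± √37)/2, so r₁ = - \frac{3}{2} + \frac{\sqrt{37}}{2}, r₂ = - \frac{\sqrt{37}}{2} - \frac{3}{2}.
General solution: c(n) = A·r₁^n + B·r₂^n.
From the initial conditions, A + B = -5 and r₁A + r₂B = 3.
Since r₁ - r₂ = √37: A = (3 - (-5)r₂)/√37 = - \frac{5}{2} - \frac{9 \sqrt{37}}{74}, and B = -5 - A = - \frac{5}{2} + \frac{9 \sqrt{37}}{74}.
So c(n) = \left(- \frac{5}{2} - \frac{9 \sqrt{37}}{74}\right)\left(- \frac{3}{2} + \frac{\sqrt{37}}{2}\right)^n + \left(- \frac{5}{2} + \frac{9 \sqrt{37}}{74}\right)\left(- \frac{\sqrt{37}}{2} - \frac{3}{2}\right)^n.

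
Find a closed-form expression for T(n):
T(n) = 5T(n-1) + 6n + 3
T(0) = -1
First-order linear with linear forcing.
Homogeneous solution: T_h(n) = A·(5)^n.
Try particular T_p(n) = pn + q. Substituting:
  pn + q = 5(p(n-1) + q) + 6n + 3.
Matching the n-coefficient: p = 5p + 6 ⇒ p = - \frac{3}{2}.
Matching constants: q = -5p + 5q + 3 ⇒ q = - \frac{21}{8}.
General: T(n) = A·(5)^n - \frac{3 n}{2} - \frac{21}{8}.
Apply T(0) = -1: A - \frac{21}{8} = -1 ⇒ A = \frac{13}{8}.
So T(n) = \frac{13 \cdot 5^{n}}{8} - \frac{3 n}{2} - \frac{21}{8}.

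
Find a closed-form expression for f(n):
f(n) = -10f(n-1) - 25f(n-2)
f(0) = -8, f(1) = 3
Characteristic equation: x² + 10x + 25 = 0, which is (x - (-5))².
Repeated root r = -5.
General solution: f(n) = (A + Bn)·(-5)^n.
From f(0) = -8: A = -8.
From f(1) = 3: (A + B)·(-5) = 3 ⇒ B = \frac{37}{5}.
So f(n) = \left(\frac{37 n}{5} - 8\right) \cdot (-5)^n.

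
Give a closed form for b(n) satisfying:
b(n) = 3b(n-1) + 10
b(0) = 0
First-order linear non-homogeneous.
Homogeneous solution: b_h(n) = A·(3)^n.
Try constant particular solution b_p = K: K = 3K + 10 ⇒ K = -5.
General: b(n) = A·(3)^n - 5.
Apply b(0) = 0: A - 5 = 0 ⇒ A = 5.
So b(n) = 5 \cdot 3^{n} - 5.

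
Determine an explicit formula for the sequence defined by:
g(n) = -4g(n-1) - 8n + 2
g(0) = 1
First-order linear with linear forcing.
Homogeneous solution: g_h(n) = A·(-4)^n.
Try particular g_p(n) = pn + q. Substituting:
  pn + q = -4(p(n-1) + q) - 8n + 2.
Matching the n-coefficient: p = -4p - 8 ⇒ p = - \frac{8}{5}.
Matching constants: q = 4p - 4q + 2 ⇒ q = - \frac{22}{25}.
General: g(n) = A·(-4)^n - \frac{8 n}{5} - \frac{22}{25}.
Apply g(0) = 1: A - \frac{22}{25} = 1 ⇒ A = \frac{47}{25}.
So g(n) = \frac{47 \left(-4\right)^{n}}{25} - \frac{8 n}{5} - \frac{22}{25}.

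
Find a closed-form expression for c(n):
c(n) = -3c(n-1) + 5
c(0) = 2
First-order linear non-homogeneous.
Homogeneous solution: c_h(n) = A·(-3)^n.
Try constant particular solution c_p = K: K = -3K + 5 ⇒ K = \frac{5}{4}.
General: c(n) = A·(-3)^n + \frac{5}{4}.
Apply c(0) = 2: A + \frac{5}{4} = 2 ⇒ A = \frac{3}{4}.
So c(n) = \frac{3 \left(-3\right)^{n}}{4} + \frac{5}{4}.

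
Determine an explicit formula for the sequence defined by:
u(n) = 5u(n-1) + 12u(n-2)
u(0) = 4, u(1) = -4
Characteristic equation: x² - 5x - 12 = 0.
Discriminant Δ = (5)² + 4·(12) = 73.
Roots r₁,₂ = (5 ± √73)/2, so r₁ = \frac{5}{2} + \frac{\sqrt{73}}{2}, r₂ = \frac{5}{2} - \frac{\sqrt{73}}{2}.
General solution: u(n) = A·r₁^n + B·r₂^n.
From the initial conditions, A + B = 4 and r₁A + r₂B = -4.
Since r₁ - r₂ = √73: A = (-4 - (4)r₂)/√73 = 2 - \frac{14 \sqrt{73}}{73}, and B = 4 - A = \frac{14 \sqrt{73}}{73} + 2.
So u(n) = \left(2 - \frac{14 \sqrt{73}}{73}\right)\left(\frac{5}{2} + \frac{\sqrt{73}}{2}\right)^n + \left(\frac{14 \sqrt{73}}{73} + 2\right)\left(\frac{5}{2} - \frac{\sqrt{73}}{2}\right)^n.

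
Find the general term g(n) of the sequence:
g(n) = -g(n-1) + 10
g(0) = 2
First-order linear non-homogeneous.
Homogeneous solution: g_h(n) = A·(-1)^n.
Try constant particular solution g_p = K: K = -K + 10 ⇒ K = 5.
General: g(n) = A·(-1)^n + 5.
Apply g(0) = 2: A + 5 = 2 ⇒ A = -3.
So g(n) = 5 - 3 \left(-1\right)^{n}.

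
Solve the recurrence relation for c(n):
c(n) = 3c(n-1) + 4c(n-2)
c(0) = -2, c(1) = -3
Characteristic equation: x² - 3x - 4 = 0, which factors as (x - (4))(x - (-1)) = 0.
Roots r₁ = 4, r₂ = -1 (distinct).
General solution: c(n) = A·(4)^n + B·(-1)^n.
From c(0) = -2: A + B = -2.
From c(1) = -3: 4A - B = -3.
Solving: A = -1, B = -1.
So c(n) = - \left(-1\right)^{n} - 4^{n}.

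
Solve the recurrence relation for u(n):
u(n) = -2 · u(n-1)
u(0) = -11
Pure geometric recurrence with ratio -2.
By induction u(n) = u(0) · (-2)^n = - 11 \left(-2\right)^{n}.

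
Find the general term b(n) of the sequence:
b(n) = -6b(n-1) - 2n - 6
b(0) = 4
First-order linear with linear forcing.
Homogeneous solution: b_h(n) = A·(-6)^n.
Try particular b_p(n) = pn + q. Substituting:
  pn + q = -6(p(n-1) + q) - 2n - 6.
Matching the n-coefficient: p = -6p - 2 ⇒ p = - \frac{2}{7}.
Matching constants: q = 6p - 6q - 6 ⇒ q = - \frac{54}{49}.
General: b(n) = A·(-6)^n - \frac{2 n}{7} - \frac{54}{49}.
Apply b(0) = 4: A - \frac{54}{49} = 4 ⇒ A = \frac{250}{49}.
So b(n) = \frac{250 \left(-6\right)^{n}}{49} - \frac{2 n}{7} - \frac{54}{49}.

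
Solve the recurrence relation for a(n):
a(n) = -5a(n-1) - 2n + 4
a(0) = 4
First-order linear with linear forcing.
Homogeneous solution: a_h(n) = A·(-5)^n.
Try particular a_p(n) = pn + q. Substituting:
  pn + q = -5(p(n-1) + q) - 2n + 4.
Matching the n-coefficient: p = -5p - 2 ⇒ p = - \frac{1}{3}.
Matching constants: q = 5p - 5q + 4 ⇒ q = \frac{7}{18}.
General: a(n) = A·(-5)^n - \frac{n}{3} + \frac{7}{18}.
Apply a(0) = 4: A + \frac{7}{18} = 4 ⇒ A = \frac{65}{18}.
So a(n) = \frac{65 \left(-5\right)^{n}}{18} - \frac{n}{3} + \frac{7}{18}.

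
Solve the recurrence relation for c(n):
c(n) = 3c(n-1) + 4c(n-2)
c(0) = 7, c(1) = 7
Characteristic equation: x² - 3x - 4 = 0, which factors as (x - (-1))(x - (4)) = 0.
Roots r₁ = -1, r₂ = 4 (distinct).
General solution: c(n) = A·(-1)^n + B·(4)^n.
From c(0) = 7: A + B = 7.
From c(1) = 7: -A + 4B = 7.
Solving: A = \frac{21}{5}, B = \frac{14}{5}.
So c(n) = \frac{21 \left(-1\right)^{n}}{5} + \frac{14 \cdot 4^{n}}{5}.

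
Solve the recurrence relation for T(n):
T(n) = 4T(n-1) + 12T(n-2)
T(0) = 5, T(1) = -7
Characteristic equation: x² - 4x - 12 = 0, which factors as (x - (-2))(x - (6)) = 0.
Roots r₁ = -2, r₂ = 6 (distinct).
General solution: T(n) = A·(-2)^n + B·(6)^n.
From T(0) = 5: A + B = 5.
From T(1) = -7: -2A + 6B = -7.
Solving: A = \frac{37}{8}, B = \frac{3}{8}.
So T(n) = \frac{37 \left(-2\right)^{n}}{8} + \frac{3 \cdot 6^{n}}{8}.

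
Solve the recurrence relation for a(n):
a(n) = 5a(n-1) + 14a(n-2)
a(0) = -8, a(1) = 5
Characteristic equation: x² - 5x - 14 = 0, which factors as (x - (-2))(x - (7)) = 0.
Roots r₁ = -2, r₂ = 7 (distinct).
General solution: a(n) = A·(-2)^n + B·(7)^n.
From a(0) = -8: A + B = -8.
From a(1) = 5: -2A + 7B = 5.
Solving: A = - \frac{61}{9}, B = - \frac{11}{9}.
So a(n) = - \frac{61 \left(-2\right)^{n}}{9} - \frac{11 \cdot 7^{n}}{9}.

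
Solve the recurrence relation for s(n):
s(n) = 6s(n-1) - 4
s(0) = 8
First-order linear non-homogeneous.
Homogeneous solution: s_h(n) = A·(6)^n.
Try constant particular solution s_p = K: K = 6K - 4 ⇒ K = \frac{4}{5}.
General: s(n) = A·(6)^n + \frac{4}{5}.
Apply s(0) = 8: A + \frac{4}{5} = 8 ⇒ A = \frac{36}{5}.
So s(n) = \frac{36 \cdot 6^{n}}{5} + \frac{4}{5}.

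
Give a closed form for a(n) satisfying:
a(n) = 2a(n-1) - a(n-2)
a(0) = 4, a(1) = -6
Characteristic equation: x² - 2x + 1 = 0, which is (x - (1))².
Repeated root r = 1.
General solution: a(n) = (A + Bn)·(1)^n.
From a(0) = 4: A = 4.
From a(1) = -6: (A + B)·(1) = -6 ⇒ B = -10.
So a(n) = \left(4 - 10 n\right) \cdot (1)^n.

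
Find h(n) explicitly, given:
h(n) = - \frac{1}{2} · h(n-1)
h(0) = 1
Pure geometric recurrence with ratio - \frac{1}{2}.
By induction h(n) = h(0) · (- \frac{1}{2})^n = \left(- \frac{1}{2}\right)^{n}.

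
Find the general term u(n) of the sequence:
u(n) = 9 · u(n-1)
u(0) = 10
Pure geometric recurrence with ratio 9.
By induction u(n) = u(0) · (9)^n = 10 \cdot 9^{n}.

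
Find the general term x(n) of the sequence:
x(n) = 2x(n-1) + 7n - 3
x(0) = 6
First-order linear with linear forcing.
Homogeneous solution: x_h(n) = A·(2)^n.
Try particular x_p(n) = pn + q. Substituting:
  pn + q = 2(p(n-1) + q) + 7n - 3.
Matching the n-coefficient: p = 2p + 7 ⇒ p = -7.
Matching constants: q = -2p + 2q - 3 ⇒ q = -11.
General: x(n) = A·(2)^n - 7 n - 11.
Apply x(0) = 6: A - 11 = 6 ⇒ A = 17.
So x(n) = 17 \cdot 2^{n} - 7 n - 11.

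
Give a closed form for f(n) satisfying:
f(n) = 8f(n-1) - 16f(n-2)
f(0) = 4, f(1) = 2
Characteristic equation: x² - 8x + 16 = 0, which is (x - (4))².
Repeated root r = 4.
General solution: f(n) = (A + Bn)·(4)^n.
From f(0) = 4: A = 4.
From f(1) = 2: (A + B)·(4) = 2 ⇒ B = - \frac{7}{2}.
So f(n) = \left(4 - \frac{7 n}{2}\right) \cdot (4)^n.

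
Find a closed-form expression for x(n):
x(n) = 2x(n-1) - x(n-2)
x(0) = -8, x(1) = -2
Characteristic equation: x² - 2x + 1 = 0, which is (x - (1))².
Repeated root r = 1.
General solution: x(n) = (A + Bn)·(1)^n.
From x(0) = -8: A = -8.
From x(1) = -2: (A + B)·(1) = -2 ⇒ B = 6.
So x(n) = \left(6 n - 8\right) \cdot (1)^n.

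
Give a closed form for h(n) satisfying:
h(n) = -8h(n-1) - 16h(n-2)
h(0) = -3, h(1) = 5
Characteristic equation: x² + 8x + 16 = 0, which is (x - (-4))².
Repeated root r = -4.
General solution: h(n) = (A + Bn)·(-4)^n.
From h(0) = -3: A = -3.
From h(1) = 5: (A + B)·(-4) = 5 ⇒ B = \frac{7}{4}.
So h(n) = \left(\frac{7 n}{4} - 3\right) \cdot (-4)^n.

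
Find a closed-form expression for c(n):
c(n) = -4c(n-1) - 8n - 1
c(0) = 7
First-order linear with linear forcing.
Homogeneous solution: c_h(n) = A·(-4)^n.
Try particular c_p(n) = pn + q. Substituting:
  pn + q = -4(p(n-1) + q) - 8n - 1.
Matching the n-coefficient: p = -4p - 8 ⇒ p = - \frac{8}{5}.
Matching constants: q = 4p - 4q - 1 ⇒ q = - \frac{37}{25}.
General: c(n) = A·(-4)^n - \frac{8 n}{5} - \frac{37}{25}.
Apply c(0) = 7: A - \frac{37}{25} = 7 ⇒ A = \frac{212}{25}.
So c(n) = \frac{212 \left(-4\right)^{n}}{25} - \frac{8 n}{5} - \frac{37}{25}.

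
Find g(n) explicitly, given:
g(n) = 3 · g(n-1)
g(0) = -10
Pure geometric recurrence with ratio 3.
By induction g(n) = g(0) · (3)^n = - 10 \cdot 3^{n}.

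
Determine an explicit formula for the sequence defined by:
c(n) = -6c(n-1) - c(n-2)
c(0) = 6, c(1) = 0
Characteristic equation: x² + 6x + 1 = 0.
Discriminant Δ = (-6)² + 4·(-1) = 32.
Roots r₁,₂ = (-6 ± √32)/2, so r₁ = -3 + 2 \sqrt{2}, r₂ = -3 - 2 \sqrt{2}.
General solution: c(n) = A·r₁^n + B·r₂^n.
From the initial conditions, A + B = 6 and r₁A + r₂B = 0.
Since r₁ - r₂ = √32: A = (0 - (6)r₂)/√32 = 3 + \frac{9 \sqrt{2}}{4}, and B = 6 - A = 3 - \frac{9 \sqrt{2}}{4}.
So c(n) = \left(3 + \frac{9 \sqrt{2}}{4}\right)\left(-3 + 2 \sqrt{2}\right)^n + \left(3 - \frac{9 \sqrt{2}}{4}\right)\left(-3 - 2 \sqrt{2}\right)^n.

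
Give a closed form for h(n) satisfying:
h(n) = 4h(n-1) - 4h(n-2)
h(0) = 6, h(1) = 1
Characteristic equation: x² - 4x + 4 = 0, which is (x - (2))².
Repeated root r = 2.
General solution: h(n) = (A + Bn)·(2)^n.
From h(0) = 6: A = 6.
From h(1) = 1: (A + B)·(2) = 1 ⇒ B = - \frac{11}{2}.
So h(n) = \left(6 - \frac{11 n}{2}\right) \cdot (2)^n.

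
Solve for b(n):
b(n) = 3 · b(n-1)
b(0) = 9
Pure geometric recurrence with ratio 3.
By induction b(n) = b(0) · (3)^n = 9 \cdot 3^{n}.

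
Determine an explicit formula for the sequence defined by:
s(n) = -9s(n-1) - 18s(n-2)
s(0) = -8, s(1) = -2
Characteristic equation: x² + 9x + 18 = 0, which factors as (x - (-6))(x - (-3)) = 0.
Roots r₁ = -6, r₂ = -3 (distinct).
General solution: s(n) = A·(-6)^n + B·(-3)^n.
From s(0) = -8: A + B = -8.
From s(1) = -2: -6A - 3B = -2.
Solving: A = \frac{26}{3}, B = - \frac{50}{3}.
So s(n) = - \frac{50 \left(-3\right)^{n}}{3} + \frac{26 \left(-6\right)^{n}}{3}.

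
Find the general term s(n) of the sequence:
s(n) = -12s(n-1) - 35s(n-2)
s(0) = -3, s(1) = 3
Characteristic equation: x² + 12x + 35 = 0, which factors as (x - (-5))(x - (-7)) = 0.
Roots r₁ = -5, r₂ = -7 (distinct).
General solution: s(n) = A·(-5)^n + B·(-7)^n.
From s(0) = -3: A + B = -3.
From s(1) = 3: -5A - 7B = 3.
Solving: A = -9, B = 6.
So s(n) = - 9 \left(-5\right)^{n} + 6 \left(-7\right)^{n}.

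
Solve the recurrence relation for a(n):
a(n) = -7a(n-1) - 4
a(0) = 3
First-order linear non-homogeneous.
Homogeneous solution: a_h(n) = A·(-7)^n.
Try constant particular solution a_p = K: K = -7K - 4 ⇒ K = - \frac{1}{2}.
General: a(n) = A·(-7)^n - \frac{1}{2}.
Apply a(0) = 3: A - \frac{1}{2} = 3 ⇒ A = \frac{7}{2}.
So a(n) = \frac{7 \left(-7\right)^{n}}{2} - \frac{1}{2}.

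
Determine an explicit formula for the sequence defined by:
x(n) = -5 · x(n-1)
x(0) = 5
Pure geometric recurrence with ratio -5.
By induction x(n) = x(0) · (-5)^n = 5 \left(-5\right)^{n}.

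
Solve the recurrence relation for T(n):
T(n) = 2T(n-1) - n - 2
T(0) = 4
First-order linear with linear forcing.
Homogeneous solution: T_h(n) = A·(2)^n.
Try particular T_p(n) = pn + q. Substituting:
  pn + q = 2(p(n-1) + q) - n - 2.
Matching the n-coefficient: p = 2p - 1 ⇒ p = 1.
Matching constants: q = -2p + 2q - 2 ⇒ q = 4.
General: T(n) = A·(2)^n + n + 4.
Apply T(0) = 4: A + 4 = 4 ⇒ A = 0.
So T(n) = n + 4.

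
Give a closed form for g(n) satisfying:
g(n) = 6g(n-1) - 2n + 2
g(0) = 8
First-order linear with linear forcing.
Homogeneous solution: g_h(n) = A·(6)^n.
Try particular g_p(n) = pn + q. Substituting:
  pn + q = 6(p(n-1) + q) - 2n + 2.
Matching the n-coefficient: p = 6p - 2 ⇒ p = \frac{2}{5}.
Matching constants: q = -6p + 6q + 2 ⇒ q = \frac{2}{25}.
General: g(n) = A·(6)^n + \frac{2 n}{5} + \frac{2}{25}.
Apply g(0) = 8: A + \frac{2}{25} = 8 ⇒ A = \frac{198}{25}.
So g(n) = \frac{198 \cdot 6^{n}}{25} + \frac{2 n}{5} + \frac{2}{25}.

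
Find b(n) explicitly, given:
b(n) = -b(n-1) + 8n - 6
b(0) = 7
First-order linear with linear forcing.
Homogeneous solution: b_h(n) = A·(-1)^n.
Try particular b_p(n) = pn + q. Substituting:
  pn + q = -(p(n-1) + q) + 8n - 6.
Matching the n-coefficient: p = -p + 8 ⇒ p = 4.
Matching constants: q = p - q - 6 ⇒ q = -1.
General: b(n) = A·(-1)^n + 4 n - 1.
Apply b(0) = 7: A - 1 = 7 ⇒ A = 8.
So b(n) = 8 \left(-1\right)^{n} + 4 n - 1.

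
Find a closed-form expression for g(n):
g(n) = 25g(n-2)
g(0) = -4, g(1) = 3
Characteristic equation: x² - 25 = 0, which factors as (x - (-5))(x - (5)) = 0.
Roots r₁ = -5, r₂ = 5 (distinct).
General solution: g(n) = A·(-5)^n + B·(5)^n.
From g(0) = -4: A + B = -4.
From g(1) = 3: -5A + 5B = 3.
Solving: A = - \frac{23}{10}, B = - \frac{17}{10}.
So g(n) = - \frac{23 \left(-5\right)^{n}}{10} - \frac{17 \cdot 5^{n}}{10}.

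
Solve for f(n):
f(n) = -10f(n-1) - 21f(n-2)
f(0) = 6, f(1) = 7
Characteristic equation: x² + 10x + 21 = 0, which factors as (x - (-7))(x - (-3)) = 0.
Roots r₁ = -7, r₂ = -3 (distinct).
General solution: f(n) = A·(-7)^n + B·(-3)^n.
From f(0) = 6: A + B = 6.
From f(1) = 7: -7A - 3B = 7.
Solving: A = - \frac{25}{4}, B = \frac{49}{4}.
So f(n) = \frac{49 \left(-3\right)^{n}}{4} - \frac{25 \left(-7\right)^{n}}{4}.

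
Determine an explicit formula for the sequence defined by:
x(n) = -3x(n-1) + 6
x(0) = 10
First-order linear non-homogeneous.
Homogeneous solution: x_h(n) = A·(-3)^n.
Try constant particular solution x_p = K: K = -3K + 6 ⇒ K = \frac{3}{2}.
General: x(n) = A·(-3)^n + \frac{3}{2}.
Apply x(0) = 10: A + \frac{3}{2} = 10 ⇒ A = \frac{17}{2}.
So x(n) = \frac{17 \left(-3\right)^{n}}{2} + \frac{3}{2}.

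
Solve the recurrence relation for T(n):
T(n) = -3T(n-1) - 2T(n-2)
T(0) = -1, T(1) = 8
Characteristic equation: x² + 3x + 2 = 0, which factors as (x - (-1))(x - (-2)) = 0.
Roots r₁ = -1, r₂ = -2 (distinct).
General solution: T(n) = A·(-1)^n + B·(-2)^n.
From T(0) = -1: A + B = -1.
From T(1) = 8: -A - 2B = 8.
Solving: A = 6, B = -7.
So T(n) = 6 \left(-1\right)^{n} - 7 \left(-2\right)^{n}.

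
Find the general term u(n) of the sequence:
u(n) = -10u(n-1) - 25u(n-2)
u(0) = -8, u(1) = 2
Characteristic equation: x² + 10x + 25 = 0, which is (x - (-5))².
Repeated root r = -5.
General solution: u(n) = (A + Bn)·(-5)^n.
From u(0) = -8: A = -8.
From u(1) = 2: (A + B)·(-5) = 2 ⇒ B = \frac{38}{5}.
So u(n) = \left(\frac{38 n}{5} - 8\right) \cdot (-5)^n.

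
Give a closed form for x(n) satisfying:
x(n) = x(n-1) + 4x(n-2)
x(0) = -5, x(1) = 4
Characteristic equation: x² - x - 4 = 0.
Discriminant Δ = (1)² + 4·(4) = 17.
Roots r₁,₂ = (1 ± √17)/2, so r₁ = \frac{1}{2} + \frac{\sqrt{17}}{2}, r₂ = \frac{1}{2} - \frac{\sqrt{17}}{2}.
General solution: x(n) = A·r₁^n + B·r₂^n.
From the initial conditions, A + B = -5 and r₁A + r₂B = 4.
Since r₁ - r₂ = √17: A = (4 - (-5)r₂)/√17 = - \frac{5}{2} + \frac{13 \sqrt{17}}{34}, and B = -5 - A = - \frac{5}{2} - \frac{13 \sqrt{17}}{34}.
So x(n) = \left(- \frac{5}{2} + \frac{13 \sqrt{17}}{34}\right)\left(\frac{1}{2} + \frac{\sqrt{17}}{2}\right)^n + \left(- \frac{5}{2} - \frac{13 \sqrt{17}}{34}\right)\left(\frac{1}{2} - \frac{\sqrt{17}}{2}\right)^n.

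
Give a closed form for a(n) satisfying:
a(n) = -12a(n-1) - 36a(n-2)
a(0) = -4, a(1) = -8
Characteristic equation: x² + 12x + 36 = 0, which is (x - (-6))².
Repeated root r = -6.
General solution: a(n) = (A + Bn)·(-6)^n.
From a(0) = -4: A = -4.
From a(1) = -8: (A + B)·(-6) = -8 ⇒ B = \frac{16}{3}.
So a(n) = \left(\frac{16 n}{3} - 4\right) \cdot (-6)^n.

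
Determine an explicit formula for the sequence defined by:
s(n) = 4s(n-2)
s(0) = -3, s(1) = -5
Characteristic equation: x² - 4 = 0, which factors as (x - (2))(x - (-2)) = 0.
Roots r₁ = 2, r₂ = -2 (distinct).
General solution: s(n) = A·(2)^n + B·(-2)^n.
From s(0) = -3: A + B = -3.
From s(1) = -5: 2A - 2B = -5.
Solving: A = - \frac{11}{4}, B = - \frac{1}{4}.
So s(n) = - \frac{\left(-2\right)^{n}}{4} - \frac{11 \cdot 2^{n}}{4}.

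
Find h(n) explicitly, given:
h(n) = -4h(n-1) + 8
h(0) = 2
First-order linear non-homogeneous.
Homogeneous solution: h_h(n) = A·(-4)^n.
Try constant particular solution h_p = K: K = -4K + 8 ⇒ K = \frac{8}{5}.
General: h(n) = A·(-4)^n + \frac{8}{5}.
Apply h(0) = 2: A + \frac{8}{5} = 2 ⇒ A = \frac{2}{5}.
So h(n) = \frac{2 \left(-4\right)^{n}}{5} + \frac{8}{5}.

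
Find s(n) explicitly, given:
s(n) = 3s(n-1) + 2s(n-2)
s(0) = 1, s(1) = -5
Characteristic equation: x² - 3x - 2 = 0.
Discriminant Δ = (3)² + 4·(2) = 17.
Roots r₁,₂ = (3 ± √17)/2, so r₁ = \frac{3}{2} + \frac{\sqrt{17}}{2}, r₂ = \frac{3}{2} - \frac{\sqrt{17}}{2}.
General solution: s(n) = A·r₁^n + B·r₂^n.
From the initial conditions, A + B = 1 and r₁A + r₂B = -5.
Since r₁ - r₂ = √17: A = (-5 - (1)r₂)/√17 = \frac{1}{2} - \frac{13 \sqrt{17}}{34}, and B = 1 - A = \frac{1}{2} + \frac{13 \sqrt{17}}{34}.
So s(n) = \left(\frac{1}{2} - \frac{13 \sqrt{17}}{34}\right)\left(\frac{3}{2} + \frac{\sqrt{17}}{2}\right)^n + \left(\frac{1}{2} + \frac{13 \sqrt{17}}{34}\right)\left(\frac{3}{2} - \frac{\sqrt{17}}{2}\right)^n.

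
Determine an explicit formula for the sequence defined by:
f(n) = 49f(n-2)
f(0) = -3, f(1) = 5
Characteristic equation: x² - 49 = 0, which factors as (x - (7))(x - (-7)) = 0.
Roots r₁ = 7, r₂ = -7 (distinct).
General solution: f(n) = A·(7)^n + B·(-7)^n.
From f(0) = -3: A + B = -3.
From f(1) = 5: 7A - 7B = 5.
Solving: A = - \frac{8}{7}, B = - \frac{13}{7}.
So f(n) = - \frac{13 \left(-7\right)^{n}}{7} - \frac{8 \cdot 7^{n}}{7}.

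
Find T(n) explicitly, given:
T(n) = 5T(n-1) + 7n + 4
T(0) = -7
First-order linear with linear forcing.
Homogeneous solution: T_h(n) = A·(5)^n.
Try particular T_p(n) = pn + q. Substituting:
  pn + q = 5(p(n-1) + q) + 7n + 4.
Matching the n-coefficient: p = 5p + 7 ⇒ p = - \frac{7}{4}.
Matching constants: q = -5p + 5q + 4 ⇒ q = - \frac{51}{16}.
General: T(n) = A·(5)^n - \frac{7 n}{4} - \frac{51}{16}.
Apply T(0) = -7: A - \frac{51}{16} = -7 ⇒ A = - \frac{61}{16}.
So T(n) = - \frac{61 \cdot 5^{n}}{16} - \frac{7 n}{4} - \frac{51}{16}.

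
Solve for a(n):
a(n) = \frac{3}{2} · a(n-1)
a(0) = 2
Pure geometric recurrence with ratio \frac{3}{2}.
By induction a(n) = a(0) · (\frac{3}{2})^n = 2 \left(\frac{3}{2}\right)^{n}.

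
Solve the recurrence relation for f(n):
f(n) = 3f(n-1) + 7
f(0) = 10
First-order linear non-homogeneous.
Homogeneous solution: f_h(n) = A·(3)^n.
Try constant particular solution f_p = K: K = 3K + 7 ⇒ K = - \frac{7}{2}.
General: f(n) = A·(3)^n - \frac{7}{2}.
Apply f(0) = 10: A - \frac{7}{2} = 10 ⇒ A = \frac{27}{2}.
So f(n) = \frac{27 \cdot 3^{n}}{2} - \frac{7}{2}.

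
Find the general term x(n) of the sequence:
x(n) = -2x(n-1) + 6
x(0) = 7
First-order linear non-homogeneous.
Homogeneous solution: x_h(n) = A·(-2)^n.
Try constant particular solution x_p = K: K = -2K + 6 ⇒ K = 2.
General: x(n) = A·(-2)^n + 2.
Apply x(0) = 7: A + 2 = 7 ⇒ A = 5.
So x(n) = 5 \left(-2\right)^{n} + 2.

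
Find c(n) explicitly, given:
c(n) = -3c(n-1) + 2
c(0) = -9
First-order linear non-homogeneous.
Homogeneous solution: c_h(n) = A·(-3)^n.
Try constant particular solution c_p = K: K = -3K + 2 ⇒ K = \frac{1}{2}.
General: c(n) = A·(-3)^n + \frac{1}{2}.
Apply c(0) = -9: A + \frac{1}{2} = -9 ⇒ A = - \frac{19}{2}.
So c(n) = \frac{1}{2} - \frac{19 \left(-3\right)^{n}}{2}.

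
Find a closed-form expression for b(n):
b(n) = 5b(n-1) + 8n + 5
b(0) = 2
First-order linear with linear forcing.
Homogeneous solution: b_h(n) = A·(5)^n.
Try particular b_p(n) = pn + q. Substituting:
  pn + q = 5(p(n-1) + q) + 8n + 5.
Matching the n-coefficient: p = 5p + 8 ⇒ p = -2.
Matching constants: q = -5p + 5q + 5 ⇒ q = - \frac{15}{4}.
General: b(n) = A·(5)^n - 2 n - \frac{15}{4}.
Apply b(0) = 2: A - \frac{15}{4} = 2 ⇒ A = \frac{23}{4}.
So b(n) = \frac{23 \cdot 5^{n}}{4} - 2 n - \frac{15}{4}.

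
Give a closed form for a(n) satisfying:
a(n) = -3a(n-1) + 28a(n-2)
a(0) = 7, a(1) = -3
Characteristic equation: x² + 3x - 28 = 0, which factors as (x - (4))(x - (-7)) = 0.
Roots r₁ = 4, r₂ = -7 (distinct).
General solution: a(n) = A·(4)^n + B·(-7)^n.
From a(0) = 7: A + B = 7.
From a(1) = -3: 4A - 7B = -3.
Solving: A = \frac{46}{11}, B = \frac{31}{11}.
So a(n) = \frac{31 \left(-7\right)^{n}}{11} + \frac{46 \cdot 4^{n}}{11}.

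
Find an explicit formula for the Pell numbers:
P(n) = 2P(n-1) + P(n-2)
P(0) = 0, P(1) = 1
This is the Pell sequence.
Characteristic equation: x² - 2x - 1 = 0; roots r₁ = 1 + \sqrt{2}, r₂ = 1 - \sqrt{2}.
General: P(n) = A·r₁^n + B·r₂^n. Solving with P(0)=0, P(1)=1 gives A = \frac{\sqrt{2}}{4}, B = - \frac{\sqrt{2}}{4}.
So P(n) = \frac{\sqrt{2} \left(- \left(1 - \sqrt{2}\right)^{n} + \left(1 + \sqrt{2}\right)^{n}\right)}{4}.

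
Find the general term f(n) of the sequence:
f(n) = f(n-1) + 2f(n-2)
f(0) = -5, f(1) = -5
Characteristic equation: x² - x - 2 = 0, which factors as (x - (-1))(x - (2)) = 0.
Roots r₁ = -1, r₂ = 2 (distinct).
General solution: f(n) = A·(-1)^n + B·(2)^n.
From f(0) = -5: A + B = -5.
From f(1) = -5: -A + 2B = -5.
Solving: A = - \frac{5}{3}, B = - \frac{10}{3}.
So f(n) = - \frac{5 \left(-1\right)^{n}}{3} - \frac{10 \cdot 2^{n}}{3}.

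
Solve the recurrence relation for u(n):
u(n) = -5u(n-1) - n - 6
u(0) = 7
First-order linear with linear forcing.
Homogeneous solution: u_h(n) = A·(-5)^n.
Try particular u_p(n) = pn + q. Substituting:
  pn + q = -5(p(n-1) + q) - n - 6.
Matching the n-coefficient: p = -5p - 1 ⇒ p = - \frac{1}{6}.
Matching constants: q = 5p - 5q - 6 ⇒ q = - \frac{41}{36}.
General: u(n) = A·(-5)^n - \frac{n}{6} - \frac{41}{36}.
Apply u(0) = 7: A - \frac{41}{36} = 7 ⇒ A = \frac{293}{36}.
So u(n) = \frac{293 \left(-5\right)^{n}}{36} - \frac{n}{6} - \frac{41}{36}.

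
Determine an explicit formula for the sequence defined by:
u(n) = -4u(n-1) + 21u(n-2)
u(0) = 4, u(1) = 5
Characteristic equation: x² + 4x - 21 = 0, which factors as (x - (-7))(x - (3)) = 0.
Roots r₁ = -7, r₂ = 3 (distinct).
General solution: u(n) = A·(-7)^n + B·(3)^n.
From u(0) = 4: A + B = 4.
From u(1) = 5: -7A + 3B = 5.
Solving: A = \frac{7}{10}, B = \frac{33}{10}.
So u(n) = \frac{7 \left(-7\right)^{n}}{10} + \frac{33 \cdot 3^{n}}{10}.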